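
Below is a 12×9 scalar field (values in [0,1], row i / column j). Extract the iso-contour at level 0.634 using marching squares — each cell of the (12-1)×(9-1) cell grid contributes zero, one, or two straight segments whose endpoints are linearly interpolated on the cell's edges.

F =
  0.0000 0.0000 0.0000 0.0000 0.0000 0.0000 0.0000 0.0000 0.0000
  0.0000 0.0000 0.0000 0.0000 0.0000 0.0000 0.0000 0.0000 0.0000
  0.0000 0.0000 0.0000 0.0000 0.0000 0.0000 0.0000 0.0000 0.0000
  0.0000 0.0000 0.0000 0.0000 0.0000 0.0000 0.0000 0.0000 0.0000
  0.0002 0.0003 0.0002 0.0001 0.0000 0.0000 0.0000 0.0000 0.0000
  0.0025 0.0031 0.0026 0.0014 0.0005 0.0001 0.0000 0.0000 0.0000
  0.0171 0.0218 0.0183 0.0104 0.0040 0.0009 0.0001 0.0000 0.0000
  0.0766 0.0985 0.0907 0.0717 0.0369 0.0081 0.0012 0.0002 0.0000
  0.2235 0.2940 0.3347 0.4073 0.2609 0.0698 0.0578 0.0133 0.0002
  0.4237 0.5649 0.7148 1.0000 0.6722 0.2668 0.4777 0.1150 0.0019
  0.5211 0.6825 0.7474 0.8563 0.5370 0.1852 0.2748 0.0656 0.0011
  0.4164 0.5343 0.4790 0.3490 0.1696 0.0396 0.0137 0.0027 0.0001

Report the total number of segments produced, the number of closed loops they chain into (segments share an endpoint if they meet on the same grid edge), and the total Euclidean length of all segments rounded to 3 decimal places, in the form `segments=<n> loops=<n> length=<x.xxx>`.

cell (8,1): code 0100 → (8.787,2.000)–(9.000,1.461)
cell (8,2): code 1100 → (8.382,3.000)–(8.787,2.000)
cell (8,3): code 1100 → (8.907,4.000)–(8.382,3.000)
cell (8,4): code 1000 → (9.000,4.094)–(8.907,4.000)
cell (9,0): code 0100 → (9.588,1.000)–(10.000,0.700)
cell (9,1): code 1110 → (9.000,1.461)–(9.588,1.000)
cell (9,3): code 1011 → (10.000,3.696)–(9.283,4.000)
cell (9,4): code 0001 → (9.283,4.000)–(9.000,4.094)
cell (10,0): code 0010 → (10.000,0.700)–(10.327,1.000)
cell (10,1): code 0011 → (10.327,1.000)–(10.423,2.000)
cell (10,2): code 0011 → (10.423,2.000)–(10.438,3.000)
cell (10,3): code 0001 → (10.438,3.000)–(10.000,3.696)
total: 12 segments, chained into 1 closed loop(s), length Σ = 8.525528

segments=12 loops=1 length=8.526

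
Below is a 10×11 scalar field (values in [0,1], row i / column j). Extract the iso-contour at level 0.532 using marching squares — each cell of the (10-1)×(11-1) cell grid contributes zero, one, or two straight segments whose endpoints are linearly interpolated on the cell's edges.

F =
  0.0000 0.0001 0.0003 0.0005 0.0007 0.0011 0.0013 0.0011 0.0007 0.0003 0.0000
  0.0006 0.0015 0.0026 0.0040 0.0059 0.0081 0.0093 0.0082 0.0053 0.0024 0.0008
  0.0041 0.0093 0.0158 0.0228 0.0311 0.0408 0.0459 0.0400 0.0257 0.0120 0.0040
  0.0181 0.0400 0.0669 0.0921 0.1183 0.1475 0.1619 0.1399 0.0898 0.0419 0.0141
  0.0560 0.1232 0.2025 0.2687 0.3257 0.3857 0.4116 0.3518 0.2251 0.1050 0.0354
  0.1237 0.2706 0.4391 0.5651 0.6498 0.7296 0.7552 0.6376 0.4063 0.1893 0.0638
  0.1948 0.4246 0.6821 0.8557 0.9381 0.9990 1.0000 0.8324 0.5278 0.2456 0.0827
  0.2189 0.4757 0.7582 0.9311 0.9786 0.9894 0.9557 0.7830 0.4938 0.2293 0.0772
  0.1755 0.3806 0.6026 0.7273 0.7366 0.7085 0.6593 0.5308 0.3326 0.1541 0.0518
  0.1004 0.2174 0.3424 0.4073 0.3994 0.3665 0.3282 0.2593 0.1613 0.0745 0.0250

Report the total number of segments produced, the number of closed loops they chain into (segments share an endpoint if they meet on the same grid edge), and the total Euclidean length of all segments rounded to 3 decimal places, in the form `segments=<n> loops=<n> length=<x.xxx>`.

cell (4,2): code 0100 → (4.888,3.000)–(5.000,2.737)
cell (4,3): code 1100 → (4.637,4.000)–(4.888,3.000)
cell (4,4): code 1100 → (4.425,5.000)–(4.637,4.000)
cell (4,5): code 1100 → (4.350,6.000)–(4.425,5.000)
cell (4,6): code 1100 → (4.631,7.000)–(4.350,6.000)
cell (4,7): code 1000 → (5.000,7.457)–(4.631,7.000)
cell (5,1): code 0100 → (5.382,2.000)–(6.000,1.417)
cell (5,2): code 1110 → (5.000,2.737)–(5.382,2.000)
cell (5,7): code 1001 → (6.000,7.986)–(5.000,7.457)
cell (6,1): code 0110 → (6.000,1.417)–(7.000,1.199)
cell (6,7): code 1001 → (7.000,7.868)–(6.000,7.986)
cell (7,1): code 0110 → (7.000,1.199)–(8.000,1.682)
cell (7,6): code 1011 → (8.000,6.991)–(7.995,7.000)
cell (7,7): code 0001 → (7.995,7.000)–(7.000,7.868)
cell (8,1): code 0010 → (8.000,1.682)–(8.271,2.000)
cell (8,2): code 0011 → (8.271,2.000)–(8.610,3.000)
cell (8,3): code 0011 → (8.610,3.000)–(8.607,4.000)
cell (8,4): code 0011 → (8.607,4.000)–(8.516,5.000)
cell (8,5): code 0011 → (8.516,5.000)–(8.384,6.000)
cell (8,6): code 0001 → (8.384,6.000)–(8.000,6.991)
total: 20 segments, chained into 1 closed loop(s), length Σ = 17.799918

segments=20 loops=1 length=17.800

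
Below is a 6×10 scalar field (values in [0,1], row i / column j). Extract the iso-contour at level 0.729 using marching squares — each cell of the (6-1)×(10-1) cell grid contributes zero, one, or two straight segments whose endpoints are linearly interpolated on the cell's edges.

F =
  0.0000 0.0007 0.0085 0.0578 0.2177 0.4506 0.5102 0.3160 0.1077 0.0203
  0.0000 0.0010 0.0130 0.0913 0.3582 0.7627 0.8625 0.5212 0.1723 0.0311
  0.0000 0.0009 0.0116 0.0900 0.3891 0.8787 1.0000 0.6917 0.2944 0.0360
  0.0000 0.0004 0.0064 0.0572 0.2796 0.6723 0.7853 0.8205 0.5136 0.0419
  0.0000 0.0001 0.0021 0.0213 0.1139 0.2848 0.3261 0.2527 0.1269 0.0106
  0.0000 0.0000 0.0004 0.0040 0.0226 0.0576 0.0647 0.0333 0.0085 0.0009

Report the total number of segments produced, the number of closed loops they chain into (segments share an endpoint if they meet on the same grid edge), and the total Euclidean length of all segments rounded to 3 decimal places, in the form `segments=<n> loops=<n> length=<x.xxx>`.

cell (0,4): code 0100 → (0.892,5.000)–(1.000,4.917)
cell (0,5): code 1100 → (0.621,6.000)–(0.892,5.000)
cell (0,6): code 1000 → (1.000,6.391)–(0.621,6.000)
cell (1,4): code 0110 → (1.000,4.917)–(2.000,4.694)
cell (1,6): code 1001 → (2.000,6.879)–(1.000,6.391)
cell (2,4): code 0010 → (2.000,4.694)–(2.725,5.000)
cell (2,5): code 0111 → (2.725,5.000)–(3.000,5.502)
cell (2,6): code 1101 → (2.290,7.000)–(2.000,6.879)
cell (2,7): code 1000 → (3.000,7.298)–(2.290,7.000)
cell (3,5): code 0010 → (3.000,5.502)–(3.123,6.000)
cell (3,6): code 0011 → (3.123,6.000)–(3.161,7.000)
cell (3,7): code 0001 → (3.161,7.000)–(3.000,7.298)
total: 12 segments, chained into 1 closed loop(s), length Σ = 8.150328

segments=12 loops=1 length=8.150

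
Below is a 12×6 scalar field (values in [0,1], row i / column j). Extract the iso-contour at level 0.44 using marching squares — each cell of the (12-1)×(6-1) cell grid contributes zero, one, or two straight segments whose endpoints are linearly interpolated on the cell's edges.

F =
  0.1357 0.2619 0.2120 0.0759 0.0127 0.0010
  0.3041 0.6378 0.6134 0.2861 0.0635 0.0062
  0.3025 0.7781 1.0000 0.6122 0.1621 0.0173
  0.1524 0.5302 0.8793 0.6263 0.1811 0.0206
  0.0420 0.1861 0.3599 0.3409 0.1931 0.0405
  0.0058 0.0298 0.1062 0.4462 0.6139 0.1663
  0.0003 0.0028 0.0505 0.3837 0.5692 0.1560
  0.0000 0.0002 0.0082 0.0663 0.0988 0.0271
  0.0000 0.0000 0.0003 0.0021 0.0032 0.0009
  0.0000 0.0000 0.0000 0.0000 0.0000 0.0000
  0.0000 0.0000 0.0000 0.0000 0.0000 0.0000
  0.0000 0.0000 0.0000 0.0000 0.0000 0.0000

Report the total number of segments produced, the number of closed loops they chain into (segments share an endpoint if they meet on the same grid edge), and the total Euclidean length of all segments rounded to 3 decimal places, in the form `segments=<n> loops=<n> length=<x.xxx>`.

cell (0,0): code 0100 → (0.474,1.000)–(1.000,0.407)
cell (0,1): code 1100 → (0.568,2.000)–(0.474,1.000)
cell (0,2): code 1000 → (1.000,2.530)–(0.568,2.000)
cell (1,0): code 0110 → (1.000,0.407)–(2.000,0.289)
cell (1,2): code 1101 → (1.472,3.000)–(1.000,2.530)
cell (1,3): code 1000 → (2.000,3.383)–(1.472,3.000)
cell (2,0): code 0110 → (2.000,0.289)–(3.000,0.761)
cell (2,3): code 1001 → (3.000,3.418)–(2.000,3.383)
cell (3,0): code 0010 → (3.000,0.761)–(3.262,1.000)
cell (3,1): code 0011 → (3.262,1.000)–(3.846,2.000)
cell (3,2): code 0011 → (3.846,2.000)–(3.653,3.000)
cell (3,3): code 0001 → (3.653,3.000)–(3.000,3.418)
cell (4,2): code 0100 → (4.941,3.000)–(5.000,2.982)
cell (4,3): code 1100 → (4.587,4.000)–(4.941,3.000)
cell (4,4): code 1000 → (5.000,4.389)–(4.587,4.000)
cell (5,2): code 0010 → (5.000,2.982)–(5.099,3.000)
cell (5,3): code 0111 → (5.099,3.000)–(6.000,3.304)
cell (5,4): code 1001 → (6.000,4.313)–(5.000,4.389)
cell (6,3): code 0010 → (6.000,3.304)–(6.275,4.000)
cell (6,4): code 0001 → (6.275,4.000)–(6.000,4.313)
total: 20 segments, chained into 2 closed loop(s), length Σ = 15.127594

segments=20 loops=2 length=15.128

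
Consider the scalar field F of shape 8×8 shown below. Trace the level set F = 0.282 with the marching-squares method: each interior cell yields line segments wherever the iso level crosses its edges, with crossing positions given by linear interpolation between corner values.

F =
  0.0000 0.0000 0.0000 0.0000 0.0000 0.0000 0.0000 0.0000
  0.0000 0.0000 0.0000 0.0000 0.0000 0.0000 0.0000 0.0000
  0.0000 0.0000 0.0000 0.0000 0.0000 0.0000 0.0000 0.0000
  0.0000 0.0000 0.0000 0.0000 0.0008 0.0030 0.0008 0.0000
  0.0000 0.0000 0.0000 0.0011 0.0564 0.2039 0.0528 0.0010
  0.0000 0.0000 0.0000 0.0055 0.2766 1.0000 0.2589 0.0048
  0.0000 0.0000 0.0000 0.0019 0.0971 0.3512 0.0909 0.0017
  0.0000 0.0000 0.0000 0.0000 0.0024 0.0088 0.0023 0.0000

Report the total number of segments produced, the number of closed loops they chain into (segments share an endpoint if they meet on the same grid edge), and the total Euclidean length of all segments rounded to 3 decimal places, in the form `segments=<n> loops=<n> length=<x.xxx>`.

cell (4,4): code 0100 → (4.098,5.000)–(5.000,4.007)
cell (4,5): code 1000 → (5.000,5.969)–(4.098,5.000)
cell (5,4): code 0110 → (5.000,4.007)–(6.000,4.728)
cell (5,5): code 1001 → (6.000,5.266)–(5.000,5.969)
cell (6,4): code 0010 → (6.000,4.728)–(6.202,5.000)
cell (6,5): code 0001 → (6.202,5.000)–(6.000,5.266)
total: 6 segments, chained into 1 closed loop(s), length Σ = 5.792548

segments=6 loops=1 length=5.793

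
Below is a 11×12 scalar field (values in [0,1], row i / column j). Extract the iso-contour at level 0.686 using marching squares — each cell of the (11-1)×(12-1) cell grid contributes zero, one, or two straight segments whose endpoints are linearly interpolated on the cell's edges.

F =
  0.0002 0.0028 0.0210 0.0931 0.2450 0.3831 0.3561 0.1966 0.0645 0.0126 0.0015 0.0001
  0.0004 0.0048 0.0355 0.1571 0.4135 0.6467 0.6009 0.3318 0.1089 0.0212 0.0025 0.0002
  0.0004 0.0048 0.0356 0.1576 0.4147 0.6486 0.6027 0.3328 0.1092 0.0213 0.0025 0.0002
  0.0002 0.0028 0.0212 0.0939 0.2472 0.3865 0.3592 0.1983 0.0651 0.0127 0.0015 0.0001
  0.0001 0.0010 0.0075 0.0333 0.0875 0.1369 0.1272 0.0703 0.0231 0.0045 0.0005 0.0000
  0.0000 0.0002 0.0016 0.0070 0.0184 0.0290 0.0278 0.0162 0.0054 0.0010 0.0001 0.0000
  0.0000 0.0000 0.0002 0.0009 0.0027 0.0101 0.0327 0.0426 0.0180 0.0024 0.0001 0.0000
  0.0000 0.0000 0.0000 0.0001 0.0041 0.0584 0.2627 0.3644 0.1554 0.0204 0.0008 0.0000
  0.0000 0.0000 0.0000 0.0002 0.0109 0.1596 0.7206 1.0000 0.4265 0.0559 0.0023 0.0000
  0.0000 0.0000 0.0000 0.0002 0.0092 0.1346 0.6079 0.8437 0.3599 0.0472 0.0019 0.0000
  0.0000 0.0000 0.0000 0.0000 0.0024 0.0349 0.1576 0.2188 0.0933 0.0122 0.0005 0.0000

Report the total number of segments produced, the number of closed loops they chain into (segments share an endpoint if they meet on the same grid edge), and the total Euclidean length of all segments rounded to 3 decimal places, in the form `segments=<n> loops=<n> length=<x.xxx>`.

cell (7,5): code 0100 → (7.924,6.000)–(8.000,5.938)
cell (7,6): code 1100 → (7.506,7.000)–(7.924,6.000)
cell (7,7): code 1000 → (8.000,7.548)–(7.506,7.000)
cell (8,5): code 0010 → (8.000,5.938)–(8.307,6.000)
cell (8,6): code 0111 → (8.307,6.000)–(9.000,6.331)
cell (8,7): code 1001 → (9.000,7.326)–(8.000,7.548)
cell (9,6): code 0010 → (9.000,6.331)–(9.252,7.000)
cell (9,7): code 0001 → (9.252,7.000)–(9.000,7.326)
total: 8 segments, chained into 1 closed loop(s), length Σ = 5.151526

segments=8 loops=1 length=5.152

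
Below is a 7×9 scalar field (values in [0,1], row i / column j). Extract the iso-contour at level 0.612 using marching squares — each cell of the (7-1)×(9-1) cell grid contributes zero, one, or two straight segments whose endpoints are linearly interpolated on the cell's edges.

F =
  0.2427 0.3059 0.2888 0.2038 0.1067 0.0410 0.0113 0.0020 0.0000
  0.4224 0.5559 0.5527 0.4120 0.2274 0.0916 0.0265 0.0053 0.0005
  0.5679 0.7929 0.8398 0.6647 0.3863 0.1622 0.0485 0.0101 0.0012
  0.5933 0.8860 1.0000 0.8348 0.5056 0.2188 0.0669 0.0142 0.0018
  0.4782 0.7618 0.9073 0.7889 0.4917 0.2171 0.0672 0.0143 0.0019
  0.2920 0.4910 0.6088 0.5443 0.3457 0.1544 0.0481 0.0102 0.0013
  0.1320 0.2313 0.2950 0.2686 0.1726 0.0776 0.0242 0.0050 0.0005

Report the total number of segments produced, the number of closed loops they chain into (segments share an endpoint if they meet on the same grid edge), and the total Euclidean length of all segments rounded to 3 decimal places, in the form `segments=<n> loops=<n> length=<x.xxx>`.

cell (1,0): code 0100 → (1.237,1.000)–(2.000,0.196)
cell (1,1): code 1100 → (1.207,2.000)–(1.237,1.000)
cell (1,2): code 1100 → (1.791,3.000)–(1.207,2.000)
cell (1,3): code 1000 → (2.000,3.189)–(1.791,3.000)
cell (2,0): code 0110 → (2.000,0.196)–(3.000,0.064)
cell (2,3): code 1001 → (3.000,3.677)–(2.000,3.189)
cell (3,0): code 0110 → (3.000,0.064)–(4.000,0.472)
cell (3,3): code 1001 → (4.000,3.595)–(3.000,3.677)
cell (4,0): code 0010 → (4.000,0.472)–(4.553,1.000)
cell (4,1): code 0011 → (4.553,1.000)–(4.989,2.000)
cell (4,2): code 0011 → (4.989,2.000)–(4.723,3.000)
cell (4,3): code 0001 → (4.723,3.000)–(4.000,3.595)
total: 12 segments, chained into 1 closed loop(s), length Σ = 11.580982

segments=12 loops=1 length=11.581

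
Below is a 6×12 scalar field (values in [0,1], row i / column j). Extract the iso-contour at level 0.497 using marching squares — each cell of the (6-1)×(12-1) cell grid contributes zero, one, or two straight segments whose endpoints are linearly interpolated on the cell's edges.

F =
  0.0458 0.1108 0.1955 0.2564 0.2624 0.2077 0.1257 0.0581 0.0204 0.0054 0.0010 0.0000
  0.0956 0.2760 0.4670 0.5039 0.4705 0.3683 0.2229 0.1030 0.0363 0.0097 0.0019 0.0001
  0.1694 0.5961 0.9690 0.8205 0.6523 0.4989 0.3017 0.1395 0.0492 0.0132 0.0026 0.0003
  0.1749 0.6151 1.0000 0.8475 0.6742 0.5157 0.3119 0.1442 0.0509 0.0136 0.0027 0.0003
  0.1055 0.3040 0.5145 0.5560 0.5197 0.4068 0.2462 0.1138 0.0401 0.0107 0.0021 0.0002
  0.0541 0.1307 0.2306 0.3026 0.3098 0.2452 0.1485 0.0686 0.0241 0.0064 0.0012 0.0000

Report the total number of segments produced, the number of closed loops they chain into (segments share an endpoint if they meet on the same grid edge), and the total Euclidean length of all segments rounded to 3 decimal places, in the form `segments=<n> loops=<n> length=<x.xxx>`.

segments=18 loops=1 length=12.187

cell (0,2): code 0100 → (0.972,3.000)–(1.000,2.813)
cell (0,3): code 1000 → (1.000,3.207)–(0.972,3.000)
cell (1,0): code 0100 → (1.690,1.000)–(2.000,0.768)
cell (1,1): code 1100 → (1.060,2.000)–(1.690,1.000)
cell (1,2): code 1110 → (1.000,2.813)–(1.060,2.000)
cell (1,3): code 1101 → (1.146,4.000)–(1.000,3.207)
cell (1,4): code 1100 → (1.985,5.000)–(1.146,4.000)
cell (1,5): code 1000 → (2.000,5.010)–(1.985,5.000)
cell (2,0): code 0110 → (2.000,0.768)–(3.000,0.732)
cell (2,5): code 1001 → (3.000,5.092)–(2.000,5.010)
cell (3,0): code 0010 → (3.000,0.732)–(3.380,1.000)
cell (3,1): code 0111 → (3.380,1.000)–(4.000,1.917)
cell (3,4): code 1011 → (4.000,4.201)–(3.172,5.000)
cell (3,5): code 0001 → (3.172,5.000)–(3.000,5.092)
cell (4,1): code 0010 → (4.000,1.917)–(4.062,2.000)
cell (4,2): code 0011 → (4.062,2.000)–(4.233,3.000)
cell (4,3): code 0011 → (4.233,3.000)–(4.108,4.000)
cell (4,4): code 0001 → (4.108,4.000)–(4.000,4.201)
total: 18 segments, chained into 1 closed loop(s), length Σ = 12.187405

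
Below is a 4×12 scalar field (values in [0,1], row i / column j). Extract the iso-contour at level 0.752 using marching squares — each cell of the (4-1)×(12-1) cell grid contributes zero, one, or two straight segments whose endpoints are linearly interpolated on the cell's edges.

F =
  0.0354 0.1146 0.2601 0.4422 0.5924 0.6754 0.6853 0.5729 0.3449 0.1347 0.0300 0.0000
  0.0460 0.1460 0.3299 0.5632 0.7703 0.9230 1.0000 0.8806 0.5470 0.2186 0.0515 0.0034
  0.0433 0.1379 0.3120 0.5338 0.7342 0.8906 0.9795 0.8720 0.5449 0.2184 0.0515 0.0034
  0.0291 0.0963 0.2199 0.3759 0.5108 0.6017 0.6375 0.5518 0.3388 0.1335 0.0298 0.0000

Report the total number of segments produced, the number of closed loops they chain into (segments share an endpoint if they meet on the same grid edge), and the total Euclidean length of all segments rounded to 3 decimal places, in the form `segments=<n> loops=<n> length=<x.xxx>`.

cell (0,3): code 0100 → (0.897,4.000)–(1.000,3.912)
cell (0,4): code 1100 → (0.309,5.000)–(0.897,4.000)
cell (0,5): code 1100 → (0.212,6.000)–(0.309,5.000)
cell (0,6): code 1100 → (0.582,7.000)–(0.212,6.000)
cell (0,7): code 1000 → (1.000,7.385)–(0.582,7.000)
cell (1,3): code 0010 → (1.000,3.912)–(1.507,4.000)
cell (1,4): code 0111 → (1.507,4.000)–(2.000,4.114)
cell (1,7): code 1001 → (2.000,7.367)–(1.000,7.385)
cell (2,4): code 0010 → (2.000,4.114)–(2.480,5.000)
cell (2,5): code 0011 → (2.480,5.000)–(2.665,6.000)
cell (2,6): code 0011 → (2.665,6.000)–(2.375,7.000)
cell (2,7): code 0001 → (2.375,7.000)–(2.000,7.367)
total: 12 segments, chained into 1 closed loop(s), length Σ = 9.546465

segments=12 loops=1 length=9.546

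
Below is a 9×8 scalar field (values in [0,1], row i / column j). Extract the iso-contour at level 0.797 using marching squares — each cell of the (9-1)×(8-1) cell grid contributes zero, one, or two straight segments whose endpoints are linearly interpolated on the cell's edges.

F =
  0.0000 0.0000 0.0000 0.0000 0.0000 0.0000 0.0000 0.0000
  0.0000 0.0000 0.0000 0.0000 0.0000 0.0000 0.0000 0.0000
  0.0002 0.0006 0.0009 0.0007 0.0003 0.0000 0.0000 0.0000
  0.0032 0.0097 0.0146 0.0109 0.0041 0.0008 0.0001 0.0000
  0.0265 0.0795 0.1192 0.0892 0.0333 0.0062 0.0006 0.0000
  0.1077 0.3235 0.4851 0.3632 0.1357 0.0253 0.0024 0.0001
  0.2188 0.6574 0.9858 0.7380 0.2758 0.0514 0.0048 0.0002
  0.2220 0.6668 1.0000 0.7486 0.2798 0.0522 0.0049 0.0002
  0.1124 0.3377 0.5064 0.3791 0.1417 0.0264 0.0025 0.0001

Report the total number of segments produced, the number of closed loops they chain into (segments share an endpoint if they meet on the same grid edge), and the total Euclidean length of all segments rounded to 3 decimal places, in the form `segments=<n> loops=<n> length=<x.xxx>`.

segments=6 loops=1 length=5.181

cell (5,1): code 0100 → (5.623,2.000)–(6.000,1.425)
cell (5,2): code 1000 → (6.000,2.762)–(5.623,2.000)
cell (6,1): code 0110 → (6.000,1.425)–(7.000,1.391)
cell (6,2): code 1001 → (7.000,2.807)–(6.000,2.762)
cell (7,1): code 0010 → (7.000,1.391)–(7.411,2.000)
cell (7,2): code 0001 → (7.411,2.000)–(7.000,2.807)
total: 6 segments, chained into 1 closed loop(s), length Σ = 5.180509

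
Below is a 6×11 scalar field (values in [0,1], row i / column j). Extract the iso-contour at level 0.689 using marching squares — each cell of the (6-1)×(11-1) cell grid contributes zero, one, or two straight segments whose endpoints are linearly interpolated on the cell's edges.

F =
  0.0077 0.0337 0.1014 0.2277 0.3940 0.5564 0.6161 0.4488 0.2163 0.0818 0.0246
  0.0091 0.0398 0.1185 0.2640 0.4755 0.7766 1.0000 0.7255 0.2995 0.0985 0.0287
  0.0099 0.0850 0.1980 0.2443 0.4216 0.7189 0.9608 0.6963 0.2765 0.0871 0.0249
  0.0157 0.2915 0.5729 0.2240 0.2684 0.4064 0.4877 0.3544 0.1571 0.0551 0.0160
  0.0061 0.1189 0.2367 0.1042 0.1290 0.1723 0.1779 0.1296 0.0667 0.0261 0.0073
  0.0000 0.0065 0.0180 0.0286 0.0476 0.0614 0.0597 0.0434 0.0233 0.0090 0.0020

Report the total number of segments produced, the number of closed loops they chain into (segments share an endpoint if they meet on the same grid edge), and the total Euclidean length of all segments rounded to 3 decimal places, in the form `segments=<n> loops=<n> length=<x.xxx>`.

segments=10 loops=1 length=7.378

cell (0,4): code 0100 → (0.602,5.000)–(1.000,4.709)
cell (0,5): code 1100 → (0.190,6.000)–(0.602,5.000)
cell (0,6): code 1100 → (0.868,7.000)–(0.190,6.000)
cell (0,7): code 1000 → (1.000,7.086)–(0.868,7.000)
cell (1,4): code 0110 → (1.000,4.709)–(2.000,4.899)
cell (1,7): code 1001 → (2.000,7.017)–(1.000,7.086)
cell (2,4): code 0010 → (2.000,4.899)–(2.096,5.000)
cell (2,5): code 0011 → (2.096,5.000)–(2.575,6.000)
cell (2,6): code 0011 → (2.575,6.000)–(2.021,7.000)
cell (2,7): code 0001 → (2.021,7.000)–(2.000,7.017)
total: 10 segments, chained into 1 closed loop(s), length Σ = 7.378248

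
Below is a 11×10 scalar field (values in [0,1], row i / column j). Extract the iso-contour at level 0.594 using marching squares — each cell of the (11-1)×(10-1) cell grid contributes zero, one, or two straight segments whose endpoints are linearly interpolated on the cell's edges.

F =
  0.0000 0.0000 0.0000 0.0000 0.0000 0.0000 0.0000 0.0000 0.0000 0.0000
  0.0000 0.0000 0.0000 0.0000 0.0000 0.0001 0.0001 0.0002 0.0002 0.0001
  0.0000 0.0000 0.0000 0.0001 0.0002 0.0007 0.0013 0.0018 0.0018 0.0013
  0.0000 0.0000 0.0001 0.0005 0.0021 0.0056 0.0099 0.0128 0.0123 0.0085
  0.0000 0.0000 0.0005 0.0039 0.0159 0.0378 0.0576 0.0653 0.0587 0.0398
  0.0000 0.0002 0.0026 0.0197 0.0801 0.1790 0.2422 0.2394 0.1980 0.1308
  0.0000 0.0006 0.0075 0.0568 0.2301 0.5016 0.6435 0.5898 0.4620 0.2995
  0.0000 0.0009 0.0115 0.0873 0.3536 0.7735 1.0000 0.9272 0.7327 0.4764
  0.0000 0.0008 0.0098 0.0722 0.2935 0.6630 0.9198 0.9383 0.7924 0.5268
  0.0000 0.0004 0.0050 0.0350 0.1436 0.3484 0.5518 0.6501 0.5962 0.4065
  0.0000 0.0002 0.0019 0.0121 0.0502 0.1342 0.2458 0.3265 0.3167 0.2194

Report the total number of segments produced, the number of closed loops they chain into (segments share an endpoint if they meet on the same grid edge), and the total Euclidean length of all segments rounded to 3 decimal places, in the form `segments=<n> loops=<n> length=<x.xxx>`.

segments=16 loops=1 length=11.601

cell (5,5): code 0100 → (5.877,6.000)–(6.000,5.651)
cell (5,6): code 1000 → (6.000,6.922)–(5.877,6.000)
cell (6,4): code 0100 → (6.340,5.000)–(7.000,4.573)
cell (6,5): code 1110 → (6.000,5.651)–(6.340,5.000)
cell (6,6): code 1101 → (6.012,7.000)–(6.000,6.922)
cell (6,7): code 1100 → (6.488,8.000)–(6.012,7.000)
cell (6,8): code 1000 → (7.000,8.541)–(6.488,8.000)
cell (7,4): code 0110 → (7.000,4.573)–(8.000,4.813)
cell (7,8): code 1001 → (8.000,8.747)–(7.000,8.541)
cell (8,4): code 0010 → (8.000,4.813)–(8.219,5.000)
cell (8,5): code 0011 → (8.219,5.000)–(8.885,6.000)
cell (8,6): code 0111 → (8.885,6.000)–(9.000,6.429)
cell (8,8): code 1001 → (9.000,8.012)–(8.000,8.747)
cell (9,6): code 0010 → (9.000,6.429)–(9.173,7.000)
cell (9,7): code 0011 → (9.173,7.000)–(9.008,8.000)
cell (9,8): code 0001 → (9.008,8.000)–(9.000,8.012)
total: 16 segments, chained into 1 closed loop(s), length Σ = 11.601372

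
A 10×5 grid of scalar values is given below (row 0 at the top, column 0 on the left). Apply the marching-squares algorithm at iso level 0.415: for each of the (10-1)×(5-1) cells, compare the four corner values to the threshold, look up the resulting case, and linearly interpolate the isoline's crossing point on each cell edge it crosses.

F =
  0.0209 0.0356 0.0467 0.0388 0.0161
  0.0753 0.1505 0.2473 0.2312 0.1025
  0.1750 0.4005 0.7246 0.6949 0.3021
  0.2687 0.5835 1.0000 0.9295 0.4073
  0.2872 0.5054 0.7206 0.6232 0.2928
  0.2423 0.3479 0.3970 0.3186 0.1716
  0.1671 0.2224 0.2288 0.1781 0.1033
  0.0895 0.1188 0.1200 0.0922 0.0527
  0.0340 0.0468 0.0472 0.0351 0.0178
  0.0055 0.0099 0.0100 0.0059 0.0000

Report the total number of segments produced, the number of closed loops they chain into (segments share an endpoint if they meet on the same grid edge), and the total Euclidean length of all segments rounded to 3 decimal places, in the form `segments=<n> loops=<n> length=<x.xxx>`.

cell (1,1): code 0100 → (1.351,2.000)–(2.000,1.045)
cell (1,2): code 1100 → (1.396,3.000)–(1.351,2.000)
cell (1,3): code 1000 → (2.000,3.713)–(1.396,3.000)
cell (2,0): code 0100 → (2.079,1.000)–(3.000,0.465)
cell (2,1): code 1110 → (2.000,1.045)–(2.079,1.000)
cell (2,3): code 1001 → (3.000,3.985)–(2.000,3.713)
cell (3,0): code 0110 → (3.000,0.465)–(4.000,0.586)
cell (3,3): code 1001 → (4.000,3.630)–(3.000,3.985)
cell (4,0): code 0010 → (4.000,0.586)–(4.574,1.000)
cell (4,1): code 0011 → (4.574,1.000)–(4.944,2.000)
cell (4,2): code 0011 → (4.944,2.000)–(4.684,3.000)
cell (4,3): code 0001 → (4.684,3.000)–(4.000,3.630)
total: 12 segments, chained into 1 closed loop(s), length Σ = 11.087975

segments=12 loops=1 length=11.088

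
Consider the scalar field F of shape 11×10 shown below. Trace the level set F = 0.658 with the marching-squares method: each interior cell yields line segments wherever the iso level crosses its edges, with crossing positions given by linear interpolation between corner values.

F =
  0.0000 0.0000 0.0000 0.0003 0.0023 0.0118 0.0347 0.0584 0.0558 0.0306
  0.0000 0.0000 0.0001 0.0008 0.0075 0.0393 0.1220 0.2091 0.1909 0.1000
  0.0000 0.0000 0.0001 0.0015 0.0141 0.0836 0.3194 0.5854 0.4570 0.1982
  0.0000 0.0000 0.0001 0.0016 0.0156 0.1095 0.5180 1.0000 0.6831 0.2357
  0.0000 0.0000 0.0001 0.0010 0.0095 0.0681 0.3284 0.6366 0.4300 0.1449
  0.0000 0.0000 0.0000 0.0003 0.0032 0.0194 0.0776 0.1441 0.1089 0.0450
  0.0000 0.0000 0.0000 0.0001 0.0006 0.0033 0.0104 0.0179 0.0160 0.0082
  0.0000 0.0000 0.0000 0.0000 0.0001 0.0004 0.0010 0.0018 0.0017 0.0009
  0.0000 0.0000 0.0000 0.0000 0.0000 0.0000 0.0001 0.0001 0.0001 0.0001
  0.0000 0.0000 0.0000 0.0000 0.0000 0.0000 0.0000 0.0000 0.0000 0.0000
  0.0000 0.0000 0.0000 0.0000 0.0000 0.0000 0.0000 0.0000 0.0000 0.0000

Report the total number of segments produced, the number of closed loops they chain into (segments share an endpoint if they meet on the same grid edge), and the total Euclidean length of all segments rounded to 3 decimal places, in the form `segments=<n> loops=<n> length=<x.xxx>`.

cell (2,6): code 0100 → (2.175,7.000)–(3.000,6.290)
cell (2,7): code 1100 → (2.889,8.000)–(2.175,7.000)
cell (2,8): code 1000 → (3.000,8.056)–(2.889,8.000)
cell (3,6): code 0010 → (3.000,6.290)–(3.941,7.000)
cell (3,7): code 0011 → (3.941,7.000)–(3.099,8.000)
cell (3,8): code 0001 → (3.099,8.000)–(3.000,8.056)
total: 6 segments, chained into 1 closed loop(s), length Σ = 5.040916

segments=6 loops=1 length=5.041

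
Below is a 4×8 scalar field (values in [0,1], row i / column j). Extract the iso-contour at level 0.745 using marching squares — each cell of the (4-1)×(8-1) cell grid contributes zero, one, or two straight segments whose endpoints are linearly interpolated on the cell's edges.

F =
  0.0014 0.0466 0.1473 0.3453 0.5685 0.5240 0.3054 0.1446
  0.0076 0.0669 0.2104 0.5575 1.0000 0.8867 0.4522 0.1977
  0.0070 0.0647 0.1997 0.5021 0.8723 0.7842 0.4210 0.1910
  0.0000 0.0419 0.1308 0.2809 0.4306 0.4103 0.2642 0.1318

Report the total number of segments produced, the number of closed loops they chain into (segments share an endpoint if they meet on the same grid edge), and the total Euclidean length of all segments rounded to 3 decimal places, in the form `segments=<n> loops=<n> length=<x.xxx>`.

segments=8 loops=1 length=6.020

cell (0,3): code 0100 → (0.409,4.000)–(1.000,3.424)
cell (0,4): code 1100 → (0.609,5.000)–(0.409,4.000)
cell (0,5): code 1000 → (1.000,5.326)–(0.609,5.000)
cell (1,3): code 0110 → (1.000,3.424)–(2.000,3.656)
cell (1,5): code 1001 → (2.000,5.108)–(1.000,5.326)
cell (2,3): code 0010 → (2.000,3.656)–(2.288,4.000)
cell (2,4): code 0011 → (2.288,4.000)–(2.105,5.000)
cell (2,5): code 0001 → (2.105,5.000)–(2.000,5.108)
total: 8 segments, chained into 1 closed loop(s), length Σ = 6.020180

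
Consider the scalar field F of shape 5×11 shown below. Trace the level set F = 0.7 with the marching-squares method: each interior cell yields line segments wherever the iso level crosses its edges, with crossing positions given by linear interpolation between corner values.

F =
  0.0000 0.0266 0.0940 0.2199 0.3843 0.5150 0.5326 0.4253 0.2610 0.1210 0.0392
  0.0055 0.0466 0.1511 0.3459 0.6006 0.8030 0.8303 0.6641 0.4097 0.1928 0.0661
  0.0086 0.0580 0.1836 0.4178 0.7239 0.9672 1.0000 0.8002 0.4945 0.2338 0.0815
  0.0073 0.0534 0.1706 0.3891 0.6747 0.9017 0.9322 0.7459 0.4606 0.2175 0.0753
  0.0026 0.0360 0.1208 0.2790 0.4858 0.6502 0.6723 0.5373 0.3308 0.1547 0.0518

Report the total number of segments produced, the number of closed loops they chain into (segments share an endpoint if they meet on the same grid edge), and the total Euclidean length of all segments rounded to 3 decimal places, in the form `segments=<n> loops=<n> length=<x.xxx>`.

segments=14 loops=1 length=10.534

cell (0,4): code 0100 → (0.642,5.000)–(1.000,4.491)
cell (0,5): code 1100 → (0.562,6.000)–(0.642,5.000)
cell (0,6): code 1000 → (1.000,6.784)–(0.562,6.000)
cell (1,3): code 0100 → (1.806,4.000)–(2.000,3.922)
cell (1,4): code 1110 → (1.000,4.491)–(1.806,4.000)
cell (1,6): code 1101 → (1.264,7.000)–(1.000,6.784)
cell (1,7): code 1000 → (2.000,7.328)–(1.264,7.000)
cell (2,3): code 0010 → (2.000,3.922)–(2.486,4.000)
cell (2,4): code 0111 → (2.486,4.000)–(3.000,4.111)
cell (2,7): code 1001 → (3.000,7.161)–(2.000,7.328)
cell (3,4): code 0010 → (3.000,4.111)–(3.802,5.000)
cell (3,5): code 0011 → (3.802,5.000)–(3.893,6.000)
cell (3,6): code 0011 → (3.893,6.000)–(3.220,7.000)
cell (3,7): code 0001 → (3.220,7.000)–(3.000,7.161)
total: 14 segments, chained into 1 closed loop(s), length Σ = 10.534160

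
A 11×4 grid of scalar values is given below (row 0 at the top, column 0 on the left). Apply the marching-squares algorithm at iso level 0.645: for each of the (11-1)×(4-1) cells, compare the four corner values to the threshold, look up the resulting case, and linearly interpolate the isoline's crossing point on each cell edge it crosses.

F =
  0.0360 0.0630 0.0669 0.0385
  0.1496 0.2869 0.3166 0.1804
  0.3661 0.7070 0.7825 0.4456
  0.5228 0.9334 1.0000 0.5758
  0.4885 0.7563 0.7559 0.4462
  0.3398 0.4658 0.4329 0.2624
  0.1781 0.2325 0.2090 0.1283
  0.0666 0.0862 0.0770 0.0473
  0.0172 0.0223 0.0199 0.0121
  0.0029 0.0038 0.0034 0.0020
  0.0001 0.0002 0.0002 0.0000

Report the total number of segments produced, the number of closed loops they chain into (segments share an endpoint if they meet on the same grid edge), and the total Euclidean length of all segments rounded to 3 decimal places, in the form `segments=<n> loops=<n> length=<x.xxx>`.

segments=10 loops=1 length=8.175

cell (1,0): code 0100 → (1.852,1.000)–(2.000,0.818)
cell (1,1): code 1100 → (1.705,2.000)–(1.852,1.000)
cell (1,2): code 1000 → (2.000,2.408)–(1.705,2.000)
cell (2,0): code 0110 → (2.000,0.818)–(3.000,0.298)
cell (2,2): code 1001 → (3.000,2.837)–(2.000,2.408)
cell (3,0): code 0110 → (3.000,0.298)–(4.000,0.584)
cell (3,2): code 1001 → (4.000,2.358)–(3.000,2.837)
cell (4,0): code 0010 → (4.000,0.584)–(4.383,1.000)
cell (4,1): code 0011 → (4.383,1.000)–(4.343,2.000)
cell (4,2): code 0001 → (4.343,2.000)–(4.000,2.358)
total: 10 segments, chained into 1 closed loop(s), length Σ = 8.175260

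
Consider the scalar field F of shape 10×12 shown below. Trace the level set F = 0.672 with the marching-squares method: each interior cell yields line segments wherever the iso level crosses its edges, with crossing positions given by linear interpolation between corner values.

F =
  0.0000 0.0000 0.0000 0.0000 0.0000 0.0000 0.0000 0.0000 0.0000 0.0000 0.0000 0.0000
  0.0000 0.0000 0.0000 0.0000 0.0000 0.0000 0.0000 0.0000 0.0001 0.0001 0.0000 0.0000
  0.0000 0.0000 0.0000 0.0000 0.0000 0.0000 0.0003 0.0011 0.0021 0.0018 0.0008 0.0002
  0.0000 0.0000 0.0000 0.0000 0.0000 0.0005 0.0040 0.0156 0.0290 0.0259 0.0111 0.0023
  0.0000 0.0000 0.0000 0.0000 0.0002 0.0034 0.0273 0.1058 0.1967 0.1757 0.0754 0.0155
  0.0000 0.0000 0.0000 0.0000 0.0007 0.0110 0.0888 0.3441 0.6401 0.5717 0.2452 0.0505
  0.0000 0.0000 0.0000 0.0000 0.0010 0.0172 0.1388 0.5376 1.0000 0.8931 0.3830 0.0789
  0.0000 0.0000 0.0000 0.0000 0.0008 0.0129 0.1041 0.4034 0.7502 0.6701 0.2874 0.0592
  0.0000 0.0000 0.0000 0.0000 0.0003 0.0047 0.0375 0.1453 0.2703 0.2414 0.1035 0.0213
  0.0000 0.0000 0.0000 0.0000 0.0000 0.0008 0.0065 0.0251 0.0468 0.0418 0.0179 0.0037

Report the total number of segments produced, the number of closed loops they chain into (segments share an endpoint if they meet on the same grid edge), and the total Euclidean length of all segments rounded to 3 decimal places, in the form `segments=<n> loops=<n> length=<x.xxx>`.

cell (5,7): code 0100 → (5.089,8.000)–(6.000,7.291)
cell (5,8): code 1100 → (5.312,9.000)–(5.089,8.000)
cell (5,9): code 1000 → (6.000,9.433)–(5.312,9.000)
cell (6,7): code 0110 → (6.000,7.291)–(7.000,7.775)
cell (6,8): code 1011 → (7.000,8.976)–(6.991,9.000)
cell (6,9): code 0001 → (6.991,9.000)–(6.000,9.433)
cell (7,7): code 0010 → (7.000,7.775)–(7.163,8.000)
cell (7,8): code 0001 → (7.163,8.000)–(7.000,8.976)
total: 8 segments, chained into 1 closed loop(s), length Σ = 6.478818

segments=8 loops=1 length=6.479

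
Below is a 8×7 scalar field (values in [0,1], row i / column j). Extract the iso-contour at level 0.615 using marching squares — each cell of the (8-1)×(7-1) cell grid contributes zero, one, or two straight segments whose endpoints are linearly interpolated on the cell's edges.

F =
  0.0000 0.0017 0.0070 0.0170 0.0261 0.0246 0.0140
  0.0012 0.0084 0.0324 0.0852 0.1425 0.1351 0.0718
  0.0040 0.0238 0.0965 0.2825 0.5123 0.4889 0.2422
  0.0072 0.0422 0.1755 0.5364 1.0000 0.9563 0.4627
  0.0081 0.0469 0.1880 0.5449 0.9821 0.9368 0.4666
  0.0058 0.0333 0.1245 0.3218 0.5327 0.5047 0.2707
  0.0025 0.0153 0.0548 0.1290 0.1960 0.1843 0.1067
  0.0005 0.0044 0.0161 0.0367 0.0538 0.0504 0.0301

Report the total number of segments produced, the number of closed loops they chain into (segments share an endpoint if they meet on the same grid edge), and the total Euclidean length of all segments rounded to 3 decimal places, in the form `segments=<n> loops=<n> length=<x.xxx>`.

segments=8 loops=1 length=8.339

cell (2,3): code 0100 → (2.211,4.000)–(3.000,3.170)
cell (2,4): code 1100 → (2.270,5.000)–(2.211,4.000)
cell (2,5): code 1000 → (3.000,5.691)–(2.270,5.000)
cell (3,3): code 0110 → (3.000,3.170)–(4.000,3.160)
cell (3,5): code 1001 → (4.000,5.684)–(3.000,5.691)
cell (4,3): code 0010 → (4.000,3.160)–(4.817,4.000)
cell (4,4): code 0011 → (4.817,4.000)–(4.745,5.000)
cell (4,5): code 0001 → (4.745,5.000)–(4.000,5.684)
total: 8 segments, chained into 1 closed loop(s), length Σ = 8.338747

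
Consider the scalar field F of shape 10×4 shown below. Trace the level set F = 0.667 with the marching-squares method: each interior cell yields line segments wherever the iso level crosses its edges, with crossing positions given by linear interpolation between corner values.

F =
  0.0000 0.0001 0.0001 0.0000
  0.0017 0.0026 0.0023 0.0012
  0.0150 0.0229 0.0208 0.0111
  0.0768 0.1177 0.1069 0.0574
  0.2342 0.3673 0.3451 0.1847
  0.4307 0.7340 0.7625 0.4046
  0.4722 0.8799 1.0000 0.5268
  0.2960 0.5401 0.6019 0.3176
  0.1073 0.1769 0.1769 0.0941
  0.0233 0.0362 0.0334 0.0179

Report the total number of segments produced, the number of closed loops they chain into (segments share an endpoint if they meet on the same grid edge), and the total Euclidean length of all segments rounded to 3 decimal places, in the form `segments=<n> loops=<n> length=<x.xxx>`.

segments=8 loops=1 length=6.705

cell (4,0): code 0100 → (4.817,1.000)–(5.000,0.779)
cell (4,1): code 1100 → (4.771,2.000)–(4.817,1.000)
cell (4,2): code 1000 → (5.000,2.267)–(4.771,2.000)
cell (5,0): code 0110 → (5.000,0.779)–(6.000,0.478)
cell (5,2): code 1001 → (6.000,2.704)–(5.000,2.267)
cell (6,0): code 0010 → (6.000,0.478)–(6.627,1.000)
cell (6,1): code 0011 → (6.627,1.000)–(6.836,2.000)
cell (6,2): code 0001 → (6.836,2.000)–(6.000,2.704)
total: 8 segments, chained into 1 closed loop(s), length Σ = 6.705446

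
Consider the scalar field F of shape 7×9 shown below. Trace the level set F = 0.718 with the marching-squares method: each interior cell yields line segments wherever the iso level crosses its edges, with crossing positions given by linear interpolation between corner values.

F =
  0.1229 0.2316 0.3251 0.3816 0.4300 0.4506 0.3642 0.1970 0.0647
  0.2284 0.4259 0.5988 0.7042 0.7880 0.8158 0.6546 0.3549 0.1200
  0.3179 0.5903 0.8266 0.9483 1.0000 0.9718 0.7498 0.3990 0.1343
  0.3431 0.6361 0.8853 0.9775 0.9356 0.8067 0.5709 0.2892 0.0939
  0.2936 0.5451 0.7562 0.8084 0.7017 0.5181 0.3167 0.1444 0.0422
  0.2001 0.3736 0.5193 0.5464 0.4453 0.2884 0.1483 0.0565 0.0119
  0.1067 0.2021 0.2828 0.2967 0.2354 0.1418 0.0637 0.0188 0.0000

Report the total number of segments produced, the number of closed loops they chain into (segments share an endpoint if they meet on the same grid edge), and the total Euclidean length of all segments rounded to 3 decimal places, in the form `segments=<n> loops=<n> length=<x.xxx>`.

cell (0,3): code 0100 → (0.804,4.000)–(1.000,3.165)
cell (0,4): code 1100 → (0.732,5.000)–(0.804,4.000)
cell (0,5): code 1000 → (1.000,5.607)–(0.732,5.000)
cell (1,1): code 0100 → (1.523,2.000)–(2.000,1.540)
cell (1,2): code 1100 → (1.057,3.000)–(1.523,2.000)
cell (1,3): code 1110 → (1.000,3.165)–(1.057,3.000)
cell (1,5): code 1101 → (1.666,6.000)–(1.000,5.607)
cell (1,6): code 1000 → (2.000,6.091)–(1.666,6.000)
cell (2,1): code 0110 → (2.000,1.540)–(3.000,1.329)
cell (2,5): code 1011 → (3.000,5.376)–(2.178,6.000)
cell (2,6): code 0001 → (2.178,6.000)–(2.000,6.091)
cell (3,1): code 0110 → (3.000,1.329)–(4.000,1.819)
cell (3,3): code 1011 → (4.000,3.847)–(3.930,4.000)
cell (3,4): code 0011 → (3.930,4.000)–(3.307,5.000)
cell (3,5): code 0001 → (3.307,5.000)–(3.000,5.376)
cell (4,1): code 0010 → (4.000,1.819)–(4.161,2.000)
cell (4,2): code 0011 → (4.161,2.000)–(4.345,3.000)
cell (4,3): code 0001 → (4.345,3.000)–(4.000,3.847)
total: 18 segments, chained into 1 closed loop(s), length Σ = 12.956448

segments=18 loops=1 length=12.956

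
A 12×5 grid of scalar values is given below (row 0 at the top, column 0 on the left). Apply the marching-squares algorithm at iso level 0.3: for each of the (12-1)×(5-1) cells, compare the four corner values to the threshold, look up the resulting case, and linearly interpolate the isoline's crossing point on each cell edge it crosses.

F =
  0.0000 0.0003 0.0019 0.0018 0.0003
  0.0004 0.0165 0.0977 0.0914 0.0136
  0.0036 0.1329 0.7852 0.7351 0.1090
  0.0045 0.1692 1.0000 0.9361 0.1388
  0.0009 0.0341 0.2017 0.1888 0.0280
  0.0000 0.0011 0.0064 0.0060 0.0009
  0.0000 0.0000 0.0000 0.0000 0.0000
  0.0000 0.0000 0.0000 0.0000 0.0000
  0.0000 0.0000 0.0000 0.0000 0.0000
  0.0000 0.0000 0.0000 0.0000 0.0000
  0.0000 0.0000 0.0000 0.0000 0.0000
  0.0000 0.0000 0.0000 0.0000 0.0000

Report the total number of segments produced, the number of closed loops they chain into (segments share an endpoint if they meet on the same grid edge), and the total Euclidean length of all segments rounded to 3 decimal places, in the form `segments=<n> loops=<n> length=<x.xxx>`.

cell (1,1): code 0100 → (1.294,2.000)–(2.000,1.256)
cell (1,2): code 1100 → (1.324,3.000)–(1.294,2.000)
cell (1,3): code 1000 → (2.000,3.695)–(1.324,3.000)
cell (2,1): code 0110 → (2.000,1.256)–(3.000,1.157)
cell (2,3): code 1001 → (3.000,3.798)–(2.000,3.695)
cell (3,1): code 0010 → (3.000,1.157)–(3.877,2.000)
cell (3,2): code 0011 → (3.877,2.000)–(3.851,3.000)
cell (3,3): code 0001 → (3.851,3.000)–(3.000,3.798)
total: 8 segments, chained into 1 closed loop(s), length Σ = 8.388418

segments=8 loops=1 length=8.388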